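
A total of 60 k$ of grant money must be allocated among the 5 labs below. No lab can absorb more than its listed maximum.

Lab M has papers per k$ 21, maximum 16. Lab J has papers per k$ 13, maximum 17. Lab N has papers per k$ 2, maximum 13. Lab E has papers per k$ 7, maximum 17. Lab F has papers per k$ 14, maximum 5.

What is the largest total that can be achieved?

Rank by papers per k$: Lab M 21 > Lab F 14 > Lab J 13 > Lab E 7 > Lab N 2.
Lab M: +16 to 16 (cap) — 44 left.
Lab F: +5 to 5 (cap) — 39 left.
Lab J: +17 to 17 (cap) — 22 left.
Lab E: +17 to 17 (cap) — 5 left.
Lab N: +5 (room for 13) → 5. Pool exhausted.
Total = 21×16 + 13×17 + 2×5 + 7×17 + 14×5 = 756.

756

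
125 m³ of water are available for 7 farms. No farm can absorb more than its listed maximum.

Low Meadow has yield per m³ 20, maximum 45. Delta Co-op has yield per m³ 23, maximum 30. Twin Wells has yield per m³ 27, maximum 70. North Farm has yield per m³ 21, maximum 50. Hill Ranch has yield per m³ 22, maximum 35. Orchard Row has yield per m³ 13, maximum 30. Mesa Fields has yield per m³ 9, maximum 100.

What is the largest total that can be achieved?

Rank by yield per m³: Twin Wells 27 > Delta Co-op 23 > Hill Ranch 22 > North Farm 21 > Low Meadow 20 > Orchard Row 13 > Mesa Fields 9.
Give Twin Wells 70 to hit its cap of 70 — 55 left.
Delta Co-op: +30 to 30 (cap) — 25 left.
Hill Ranch has room for 35 but only 25 remain, so it gets 25.
Total = 23×30 + 27×70 + 22×25 = 3130.

3130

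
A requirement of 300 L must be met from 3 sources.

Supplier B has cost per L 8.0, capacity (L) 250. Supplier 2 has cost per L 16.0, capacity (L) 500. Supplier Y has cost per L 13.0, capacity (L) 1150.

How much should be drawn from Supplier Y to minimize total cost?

Fill from the cheapest source first.
Take 250 from Supplier B at 8.0 ; need 50 more.
Supplier Y at 13.0: take 50 of its 1150 ; requirement met.
Supplier 2: unused.

50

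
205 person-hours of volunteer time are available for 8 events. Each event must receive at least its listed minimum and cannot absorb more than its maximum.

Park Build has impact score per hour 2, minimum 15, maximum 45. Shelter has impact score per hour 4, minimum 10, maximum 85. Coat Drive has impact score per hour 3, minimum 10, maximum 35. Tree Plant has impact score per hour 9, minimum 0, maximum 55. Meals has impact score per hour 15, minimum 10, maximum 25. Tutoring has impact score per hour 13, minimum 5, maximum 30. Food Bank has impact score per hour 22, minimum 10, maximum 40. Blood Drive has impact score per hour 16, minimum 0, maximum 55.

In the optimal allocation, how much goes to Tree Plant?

Meeting every minimum uses 15+10+10+0+10+5+10+0 = 60 person-hours, leaving 145.
Highest impact score per hour first: Food Bank 22 > Blood Drive 16 > Meals 15 > Tutoring 13 > Tree Plant 9 > Shelter 4 > Coat Drive 3 > Park Build 2.
Give Food Bank 30 more to hit its cap of 40 → 115 left.
Blood Drive takes 55 more to reach its cap of 55 → 60 left.
Meals: +15 to 25 (cap) → 45 left.
Tutoring takes 25 more to reach its cap of 30 → 20 left.
Tree Plant: +20 (room for 55) → 20. Pool exhausted.

20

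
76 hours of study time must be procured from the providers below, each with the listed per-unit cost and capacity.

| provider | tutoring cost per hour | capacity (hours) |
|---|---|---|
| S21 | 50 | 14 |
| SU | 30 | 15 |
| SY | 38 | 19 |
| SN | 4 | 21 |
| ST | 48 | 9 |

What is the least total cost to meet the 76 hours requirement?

Use providers in increasing cost order.
SN at 4: take all 21 hours — 55 still needed.
SU (30): use full 15 — 40 hours to go.
SY (38): use full 19 — 21 hours to go.
ST (48): use full 9 — 12 hours to go.
Take 12 from S21 at 50 to finish.
Cost = 21×4 + 15×30 + 19×38 + 9×48 + 12×50 = 2288.

2288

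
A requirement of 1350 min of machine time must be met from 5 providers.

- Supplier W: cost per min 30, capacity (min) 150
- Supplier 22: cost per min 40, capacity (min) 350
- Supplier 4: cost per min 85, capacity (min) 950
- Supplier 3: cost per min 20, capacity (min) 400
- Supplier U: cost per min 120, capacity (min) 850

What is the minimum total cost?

64750

Cheapest first:
Take 400 from Supplier 3 at 20 ; need 950 more.
Supplier W (30): use full 150 ; 800 min to go.
Supplier 22 (40): use full 350 ; 450 min to go.
Take 450 from Supplier 4 at 85 to finish.
Supplier U: unused.
Cost = 400×20 + 150×30 + 350×40 + 450×85 = 64750.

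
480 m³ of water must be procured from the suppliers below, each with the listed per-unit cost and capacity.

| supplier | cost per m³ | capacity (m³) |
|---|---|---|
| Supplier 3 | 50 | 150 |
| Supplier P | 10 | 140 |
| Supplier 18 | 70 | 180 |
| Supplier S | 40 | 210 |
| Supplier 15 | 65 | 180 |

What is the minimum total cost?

16300

Use suppliers in increasing cost order.
Supplier P (10): use full 140 — 340 m³ to go.
Supplier S (40): use full 210 — 130 m³ to go.
Supplier 3 at 50: take 130 of its 150 — requirement met.
Supplier 15, Supplier 18: unused.
Cost = 140×10 + 210×40 + 130×50 = 16300.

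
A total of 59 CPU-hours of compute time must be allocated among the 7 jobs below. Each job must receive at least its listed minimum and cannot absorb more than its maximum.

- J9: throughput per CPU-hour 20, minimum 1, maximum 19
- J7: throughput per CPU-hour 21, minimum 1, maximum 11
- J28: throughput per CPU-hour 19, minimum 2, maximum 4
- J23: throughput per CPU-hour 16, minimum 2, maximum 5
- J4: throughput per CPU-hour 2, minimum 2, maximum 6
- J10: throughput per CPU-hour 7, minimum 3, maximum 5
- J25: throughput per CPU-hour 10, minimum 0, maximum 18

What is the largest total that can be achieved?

Meeting every minimum uses 1+1+2+2+2+3+0 = 11 CPU-hours, leaving 48.
Order the jobs by throughput per CPU-hour: J7 21 > J9 20 > J28 19 > J23 16 > J25 10 > J10 7 > J4 2.
J7: +10 to 11 (cap) ; 38 left.
J9: +18 to 19 (cap) ; 20 left.
J28 takes 2 more to reach its cap of 4 ; 18 left.
J23: +3 to 5 (cap) ; 15 left.
Only 15 left; J25 takes them to reach 15.
Total = 20×19 + 21×11 + 19×4 + 16×5 + 2×2 + 7×3 + 10×15 = 942.

942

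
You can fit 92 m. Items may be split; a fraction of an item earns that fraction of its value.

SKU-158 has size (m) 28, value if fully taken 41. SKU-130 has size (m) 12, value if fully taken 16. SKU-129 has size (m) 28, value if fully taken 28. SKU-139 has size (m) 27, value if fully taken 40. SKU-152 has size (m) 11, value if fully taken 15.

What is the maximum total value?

Sort by value density: SKU-139 40/27≈1.48, SKU-158 41/28≈1.46, SKU-152 15/11≈1.36, SKU-130 16/12≈1.33, SKU-129 28/28≈1.
All 27 m of SKU-139 fit (value 40) → 65 remain.
Take all of SKU-158 (28 m, value 41) → 37 m left.
All 11 m of SKU-152 fit (value 15) → 26 remain.
SKU-130: take in full, 12 m for value 16 → 14 left.
Only 14 m remain; take 14/28 of SKU-129 for value 28×14/28 = 14.
Total value = 126.

126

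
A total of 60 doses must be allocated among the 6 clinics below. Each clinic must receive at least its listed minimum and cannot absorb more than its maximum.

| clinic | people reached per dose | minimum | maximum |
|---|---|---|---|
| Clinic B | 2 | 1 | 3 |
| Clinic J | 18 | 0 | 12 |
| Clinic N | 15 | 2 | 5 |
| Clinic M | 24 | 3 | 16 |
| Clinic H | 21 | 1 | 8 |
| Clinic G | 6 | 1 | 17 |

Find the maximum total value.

949

Meeting every minimum uses 1+0+2+3+1+1 = 8 doses, leaving 52.
Order the clinics by people reached per dose: Clinic M 24 > Clinic H 21 > Clinic J 18 > Clinic N 15 > Clinic G 6 > Clinic B 2.
Give Clinic M 13 more to hit its cap of 16 — 39 left.
Give Clinic H 7 more to hit its cap of 8 — 32 left.
Clinic J takes 12 more to reach its cap of 12 — 20 left.
Give Clinic N 3 more to hit its cap of 5 — 17 left.
Give Clinic G 16 more to hit its cap of 17 — 1 left.
Clinic B has room for 2 more but only 1 remain, so it gets 2.
Total = 2×2 + 18×12 + 15×5 + 24×16 + 21×8 + 6×17 = 949.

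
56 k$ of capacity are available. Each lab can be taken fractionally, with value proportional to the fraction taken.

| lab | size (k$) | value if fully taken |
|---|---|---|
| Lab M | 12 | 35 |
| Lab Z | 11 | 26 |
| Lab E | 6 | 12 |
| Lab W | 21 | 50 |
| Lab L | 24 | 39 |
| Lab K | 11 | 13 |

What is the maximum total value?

132.75

Sort by value density: Lab M 35/12≈2.92, Lab W 50/21≈2.38, Lab Z 26/11≈2.36, Lab E 12/6≈2, Lab L 39/24≈1.62, Lab K 13/11≈1.18.
Take all of Lab M (12 k$, value 35) ; 44 k$ left.
Take all of Lab W (21 k$, value 50) ; 23 k$ left.
Take all of Lab Z (11 k$, value 26) ; 12 k$ left.
Take all of Lab E (6 k$, value 12) ; 6 k$ left.
6 k$ left: a 6/24 share of Lab L gives 39×6/24 = 9.75.
Total value = 132.75.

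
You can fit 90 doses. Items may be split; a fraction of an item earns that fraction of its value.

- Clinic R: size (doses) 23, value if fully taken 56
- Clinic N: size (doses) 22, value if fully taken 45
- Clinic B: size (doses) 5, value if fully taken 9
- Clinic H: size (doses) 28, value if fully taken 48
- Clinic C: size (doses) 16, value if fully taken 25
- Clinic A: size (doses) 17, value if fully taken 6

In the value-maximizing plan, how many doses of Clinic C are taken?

Rank by value-to-size ratio: Clinic R 56/23≈2.43, Clinic N 45/22≈2.05, Clinic B 9/5≈1.8, Clinic H 48/28≈1.71, Clinic C 25/16≈1.56, Clinic A 6/17≈0.353.
Take all of Clinic R (23 doses, value 56) → 67 doses left.
All 22 doses of Clinic N fit (value 45) → 45 remain.
Clinic B: take in full, 5 doses for value 9 → 40 left.
Take all of Clinic H (28 doses, value 48) → 12 doses left.
Only 12 doses remain; take 12/16 of Clinic C for value 25×12/16 = 18.75.

12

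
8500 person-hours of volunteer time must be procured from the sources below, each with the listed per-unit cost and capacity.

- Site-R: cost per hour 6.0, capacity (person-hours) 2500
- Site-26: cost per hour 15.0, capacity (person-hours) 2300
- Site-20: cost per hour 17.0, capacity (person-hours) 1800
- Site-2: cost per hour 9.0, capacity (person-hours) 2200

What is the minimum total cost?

Use sources in increasing cost order.
Site-R (6.0): use full 2500 ; 6000 person-hours to go.
Site-2 at 9.0: take all 2200 person-hours ; 3800 still needed.
Take 2300 from Site-26 at 15.0 ; need 1500 more.
Site-20 (17.0): take the remaining 1500 ; done.
Cost = 2500×6.0 + 2200×9.0 + 2300×15.0 + 1500×17.0 = 94800.

94800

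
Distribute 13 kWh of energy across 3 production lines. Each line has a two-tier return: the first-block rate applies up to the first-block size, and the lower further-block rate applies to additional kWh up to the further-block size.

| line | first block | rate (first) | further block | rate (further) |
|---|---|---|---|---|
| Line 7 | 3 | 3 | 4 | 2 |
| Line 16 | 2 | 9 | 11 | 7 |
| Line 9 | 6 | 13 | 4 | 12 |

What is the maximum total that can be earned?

Rank every tier by rate: Line 9/tier1 13 > Line 9/tier2 12 > Line 16/tier1 9 > Line 16/tier2 7 > Line 7/tier1 3 > Line 7/tier2 2.
Line 9 tier1 at 13: fill all 6 ; 7 left.
Line 9/tier2 (12): +4 ; 3 left.
Line 16 tier1 at 9: fill all 2 ; 1 left.
Line 16 tier2 at 7: only 1 left, fill 1.
Total = 13×6 + 12×4 + 9×2 + 7×1 = 151.

151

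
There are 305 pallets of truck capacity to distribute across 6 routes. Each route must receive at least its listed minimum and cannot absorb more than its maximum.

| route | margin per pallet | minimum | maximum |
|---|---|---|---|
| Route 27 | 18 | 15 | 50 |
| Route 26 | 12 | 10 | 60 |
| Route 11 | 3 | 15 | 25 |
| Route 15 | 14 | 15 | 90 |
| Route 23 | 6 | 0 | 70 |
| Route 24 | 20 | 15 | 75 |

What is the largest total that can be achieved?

4515

Meeting every minimum uses 15+10+15+15+0+15 = 70 pallets, leaving 235.
Rank by margin per pallet: Route 24 20 > Route 27 18 > Route 15 14 > Route 26 12 > Route 23 6 > Route 11 3.
Route 24 takes 60 more to reach its cap of 75 → 175 left.
Give Route 27 35 more to hit its cap of 50 → 140 left.
Give Route 15 75 more to hit its cap of 90 → 65 left.
Route 26: +50 to 60 (cap) → 15 left.
Only 15 left; Route 23 takes them to reach 15.
Total = 18×50 + 12×60 + 3×15 + 14×90 + 6×15 + 20×75 = 4515.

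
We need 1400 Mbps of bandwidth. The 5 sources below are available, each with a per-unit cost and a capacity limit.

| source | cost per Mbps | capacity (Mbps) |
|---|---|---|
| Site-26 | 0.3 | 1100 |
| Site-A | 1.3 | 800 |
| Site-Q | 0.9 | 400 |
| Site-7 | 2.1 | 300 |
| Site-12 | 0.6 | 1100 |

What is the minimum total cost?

Fill from the cheapest source first.
Site-26 at 0.3: take all 1100 Mbps → 300 still needed.
Site-12 at 0.6: take 300 of its 1100 → requirement met.
Site-Q, Site-A, Site-7: unused.
Cost = 1100×0.3 + 300×0.6 = 510.

510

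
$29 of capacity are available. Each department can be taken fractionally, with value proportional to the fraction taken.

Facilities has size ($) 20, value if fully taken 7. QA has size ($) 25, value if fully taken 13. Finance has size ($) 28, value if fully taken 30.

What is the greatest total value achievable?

30.52

Best value per unit of size first: Finance 30/28≈1.07, QA 13/25≈0.52, Facilities 7/20≈0.35.
Take all of Finance (28 $, value 30) ; 1 $ left.
Only 1 $ remain; take 1/25 of QA for value 13×1/25 = 0.52.
Total value = 30.52.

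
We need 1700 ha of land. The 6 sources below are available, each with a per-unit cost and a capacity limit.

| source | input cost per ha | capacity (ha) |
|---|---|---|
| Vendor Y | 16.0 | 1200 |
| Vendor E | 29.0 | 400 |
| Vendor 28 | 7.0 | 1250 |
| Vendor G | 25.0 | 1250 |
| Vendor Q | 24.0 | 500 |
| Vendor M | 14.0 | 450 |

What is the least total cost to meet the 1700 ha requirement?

15050

Cheapest first:
Take 1250 from Vendor 28 at 7.0 — need 450 more.
Take 450 from Vendor M at 14.0 — need 0 more.
Vendor Y, Vendor Q, Vendor G, Vendor E: unused.
Cost = 1250×7.0 + 450×14.0 = 15050.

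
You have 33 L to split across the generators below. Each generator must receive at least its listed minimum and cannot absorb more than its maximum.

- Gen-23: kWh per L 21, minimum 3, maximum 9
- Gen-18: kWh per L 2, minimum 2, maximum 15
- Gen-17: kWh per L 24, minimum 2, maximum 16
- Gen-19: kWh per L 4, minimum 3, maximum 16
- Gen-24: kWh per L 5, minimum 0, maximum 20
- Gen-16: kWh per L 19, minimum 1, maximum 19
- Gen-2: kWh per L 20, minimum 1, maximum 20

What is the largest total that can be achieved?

Meeting every minimum uses 3+2+2+3+0+1+1 = 12 L, leaving 21.
Highest kWh per L first: Gen-17 24 > Gen-23 21 > Gen-2 20 > Gen-16 19 > Gen-24 5 > Gen-19 4 > Gen-18 2.
Gen-17: +14 to 16 (cap) → 7 left.
Gen-23 takes 6 more to reach its cap of 9 → 1 left.
Only 1 left; Gen-2 takes them to reach 2.
Total = 21×9 + 2×2 + 24×16 + 4×3 + 19×1 + 20×2 = 648.

648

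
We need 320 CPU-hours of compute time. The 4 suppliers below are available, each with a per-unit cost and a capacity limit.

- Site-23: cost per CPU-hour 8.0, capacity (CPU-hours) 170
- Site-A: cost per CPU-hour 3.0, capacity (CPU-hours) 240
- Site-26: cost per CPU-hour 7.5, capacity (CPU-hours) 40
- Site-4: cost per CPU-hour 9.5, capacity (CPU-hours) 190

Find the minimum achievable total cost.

1340

Cheapest first:
Site-A (3.0): use full 240 — 80 CPU-hours to go.
Take 40 from Site-26 at 7.5 — need 40 more.
Site-23 (8.0): take the remaining 40 — done.
Site-4: unused.
Cost = 240×3.0 + 40×7.5 + 40×8.0 = 1340.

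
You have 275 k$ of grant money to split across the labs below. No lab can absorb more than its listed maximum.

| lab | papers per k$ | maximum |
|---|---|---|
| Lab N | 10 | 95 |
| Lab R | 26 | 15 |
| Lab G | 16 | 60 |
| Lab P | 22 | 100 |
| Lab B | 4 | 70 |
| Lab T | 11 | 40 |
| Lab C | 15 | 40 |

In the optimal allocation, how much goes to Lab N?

20

Rank by papers per k$: Lab R 26 > Lab P 22 > Lab G 16 > Lab C 15 > Lab T 11 > Lab N 10 > Lab B 4.
Lab R takes 15 to reach its cap of 15 ; 260 left.
Lab P takes 100 to reach its cap of 100 ; 160 left.
Give Lab G 60 to hit its cap of 60 ; 100 left.
Lab C takes 40 to reach its cap of 40 ; 60 left.
Lab T: +40 to 40 (cap) ; 20 left.
Lab N: +20 (room for 95) → 20. Pool exhausted.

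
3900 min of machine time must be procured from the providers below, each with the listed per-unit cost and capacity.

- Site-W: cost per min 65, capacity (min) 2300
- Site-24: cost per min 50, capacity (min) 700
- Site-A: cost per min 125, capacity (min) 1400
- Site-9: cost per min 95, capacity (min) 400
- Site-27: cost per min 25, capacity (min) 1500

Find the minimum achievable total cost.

183000

Fill from the cheapest provider first.
Site-27 (25): use full 1500 ; 2400 min to go.
Site-24 (50): use full 700 ; 1700 min to go.
Site-W (65): take the remaining 1700 ; done.
Site-9, Site-A: unused.
Cost = 1500×25 + 700×50 + 1700×65 = 183000.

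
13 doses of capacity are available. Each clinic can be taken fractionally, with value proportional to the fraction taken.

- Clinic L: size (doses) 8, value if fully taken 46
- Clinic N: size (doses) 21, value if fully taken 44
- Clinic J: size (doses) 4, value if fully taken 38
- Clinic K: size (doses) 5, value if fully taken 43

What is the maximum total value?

104

Best value per unit of size first: Clinic J 38/4≈9.5, Clinic K 43/5≈8.6, Clinic L 46/8≈5.75, Clinic N 44/21≈2.1.
Take all of Clinic J (4 doses, value 38) ; 9 doses left.
Take all of Clinic K (5 doses, value 43) ; 4 doses left.
Only 4 doses remain; take 4/8 of Clinic L for value 46×4/8 = 23.
Total value = 104.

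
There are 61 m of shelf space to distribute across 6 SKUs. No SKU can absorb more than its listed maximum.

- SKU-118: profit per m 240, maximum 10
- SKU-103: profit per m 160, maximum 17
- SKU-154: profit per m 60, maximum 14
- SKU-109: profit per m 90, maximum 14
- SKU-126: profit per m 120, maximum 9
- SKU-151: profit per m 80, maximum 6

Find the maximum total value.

8240

Order the SKUs by profit per m: SKU-118 240 > SKU-103 160 > SKU-126 120 > SKU-109 90 > SKU-151 80 > SKU-154 60.
SKU-118 takes 10 to reach its cap of 10 ; 51 left.
SKU-103: +17 to 17 (cap) ; 34 left.
SKU-126 takes 9 to reach its cap of 9 ; 25 left.
SKU-109 takes 14 to reach its cap of 14 ; 11 left.
SKU-151: +6 to 6 (cap) ; 5 left.
Only 5 left; SKU-154 takes them to reach 5.
Total = 240×10 + 160×17 + 60×5 + 90×14 + 120×9 + 80×6 = 8240.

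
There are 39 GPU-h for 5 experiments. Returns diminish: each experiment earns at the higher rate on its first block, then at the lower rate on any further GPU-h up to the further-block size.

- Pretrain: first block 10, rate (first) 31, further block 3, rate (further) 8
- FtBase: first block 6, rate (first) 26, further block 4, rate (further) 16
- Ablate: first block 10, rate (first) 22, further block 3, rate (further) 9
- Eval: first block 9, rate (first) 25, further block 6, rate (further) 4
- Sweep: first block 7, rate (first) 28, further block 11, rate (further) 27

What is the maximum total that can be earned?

1084

Rank every tier by rate: Pretrain/tier1 31 > Sweep/tier1 28 > Sweep/tier2 27 > FtBase/tier1 26 > Eval/tier1 25 > Ablate/tier1 22 > FtBase/tier2 16 > Ablate/tier2 9 > Pretrain/tier2 8 > Eval/tier2 4.
Pretrain/tier1 (31): +10 ; 29 left.
Sweep/tier1 (28): +7 ; 22 left.
Fill Sweep tier2 block (11 at 27) ; 11 left.
Fill FtBase tier1 block (6 at 26) ; 5 left.
Eval tier1 at 25: only 5 left, fill 5.
Total = 31×10 + 28×7 + 27×11 + 26×6 + 25×5 = 1084.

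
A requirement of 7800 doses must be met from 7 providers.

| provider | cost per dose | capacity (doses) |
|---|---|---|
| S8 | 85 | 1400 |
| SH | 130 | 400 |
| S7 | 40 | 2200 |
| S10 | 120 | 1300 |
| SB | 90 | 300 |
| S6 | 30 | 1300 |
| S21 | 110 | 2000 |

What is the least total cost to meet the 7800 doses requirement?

Cheapest first:
S6 at 30: take all 1300 doses — 6500 still needed.
S7 at 40: take all 2200 doses — 4300 still needed.
S8 at 85: take all 1400 doses — 2900 still needed.
SB at 90: take all 300 doses — 2600 still needed.
Take 2000 from S21 at 110 — need 600 more.
S10 (120): take the remaining 600 — done.
SH: unused.
Cost = 1300×30 + 2200×40 + 1400×85 + 300×90 + 2000×110 + 600×120 = 565000.

565000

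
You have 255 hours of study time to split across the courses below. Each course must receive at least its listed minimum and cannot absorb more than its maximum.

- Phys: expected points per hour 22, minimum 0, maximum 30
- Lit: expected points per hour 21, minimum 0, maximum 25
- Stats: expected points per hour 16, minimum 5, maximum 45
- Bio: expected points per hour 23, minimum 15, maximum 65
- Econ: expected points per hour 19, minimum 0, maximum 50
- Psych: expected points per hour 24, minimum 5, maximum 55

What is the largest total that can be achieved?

5430

Meeting every minimum uses 0+0+5+15+0+5 = 25 hours, leaving 230.
Order the courses by expected points per hour: Psych 24 > Bio 23 > Phys 22 > Lit 21 > Econ 19 > Stats 16.
Psych takes 50 more to reach its cap of 55 — 180 left.
Bio takes 50 more to reach its cap of 65 — 130 left.
Phys takes 30 more to reach its cap of 30 — 100 left.
Give Lit 25 more to hit its cap of 25 — 75 left.
Econ takes 50 more to reach its cap of 50 — 25 left.
Stats: +25 (room for 40) → 30. Pool exhausted.
Total = 22×30 + 21×25 + 16×30 + 23×65 + 19×50 + 24×55 = 5430.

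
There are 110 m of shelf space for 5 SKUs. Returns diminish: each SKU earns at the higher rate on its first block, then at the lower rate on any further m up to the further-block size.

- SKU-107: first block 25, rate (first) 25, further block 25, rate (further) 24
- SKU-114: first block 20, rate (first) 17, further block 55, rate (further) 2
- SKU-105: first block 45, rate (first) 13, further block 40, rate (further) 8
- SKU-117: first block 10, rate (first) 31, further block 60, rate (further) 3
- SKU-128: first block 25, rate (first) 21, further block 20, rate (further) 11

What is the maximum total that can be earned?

Order all 10 blocks by rate: SKU-117/tier1 31 > SKU-107/tier1 25 > SKU-107/tier2 24 > SKU-128/tier1 21 > SKU-114/tier1 17 > SKU-105/tier1 13 > SKU-128/tier2 11 > SKU-105/tier2 8 > SKU-117/tier2 3 > SKU-114/tier2 2.
SKU-117 tier1 at 31: fill all 10 ; 100 left.
Fill SKU-107 tier1 block (25 at 25) ; 75 left.
SKU-107/tier2 (24): +25 ; 50 left.
SKU-128/tier1 (21): +25 ; 25 left.
SKU-114 tier1 at 17: fill all 20 ; 5 left.
SKU-105 tier1 at 13: only 5 left, fill 5.
Total = 31×10 + 25×25 + 24×25 + 21×25 + 17×20 + 13×5 = 2465.

2465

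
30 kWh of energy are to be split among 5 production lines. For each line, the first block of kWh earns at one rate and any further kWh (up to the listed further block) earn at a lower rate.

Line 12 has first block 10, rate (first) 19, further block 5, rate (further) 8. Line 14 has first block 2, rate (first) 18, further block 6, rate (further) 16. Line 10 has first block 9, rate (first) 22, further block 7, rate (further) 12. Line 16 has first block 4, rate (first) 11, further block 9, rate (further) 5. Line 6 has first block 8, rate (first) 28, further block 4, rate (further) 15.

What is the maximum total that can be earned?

Rank every tier by rate: Line 6/T1 28 > Line 10/T1 22 > Line 12/T1 19 > Line 14/T1 18 > Line 14/T2 16 > Line 6/T2 15 > Line 10/T2 12 > Line 16/T1 11 > Line 12/T2 8 > Line 16/T2 5.
Line 6 T1 at 28: fill all 8 — 22 left.
Line 10 T1 at 22: fill all 9 — 13 left.
Fill Line 12 T1 block (10 at 19) — 3 left.
Fill Line 14 T1 block (2 at 18) — 1 left.
Line 14 T2 at 16: only 1 left, fill 1.
Total = 28×8 + 22×9 + 19×10 + 18×2 + 16×1 = 664.

664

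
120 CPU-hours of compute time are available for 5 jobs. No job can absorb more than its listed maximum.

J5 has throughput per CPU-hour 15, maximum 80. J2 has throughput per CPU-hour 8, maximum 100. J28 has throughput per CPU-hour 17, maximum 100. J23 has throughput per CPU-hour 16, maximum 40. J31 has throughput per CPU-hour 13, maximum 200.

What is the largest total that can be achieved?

Order the jobs by throughput per CPU-hour: J28 17 > J23 16 > J5 15 > J31 13 > J2 8.
J28: +100 to 100 (cap) — 20 left.
Only 20 left; J23 takes them to reach 20.
Total = 17×100 + 16×20 = 2020.

2020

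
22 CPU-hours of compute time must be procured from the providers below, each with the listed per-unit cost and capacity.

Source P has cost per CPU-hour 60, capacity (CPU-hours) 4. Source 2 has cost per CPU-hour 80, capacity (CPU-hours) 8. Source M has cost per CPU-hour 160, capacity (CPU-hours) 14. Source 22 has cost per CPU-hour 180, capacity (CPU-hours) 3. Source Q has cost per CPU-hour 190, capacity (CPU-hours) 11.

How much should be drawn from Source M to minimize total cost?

10

Fill from the cheapest provider first.
Source P at 60: take all 4 CPU-hours → 18 still needed.
Source 2 at 80: take all 8 CPU-hours → 10 still needed.
Source M (160): take the remaining 10 → done.
Source 22, Source Q: unused.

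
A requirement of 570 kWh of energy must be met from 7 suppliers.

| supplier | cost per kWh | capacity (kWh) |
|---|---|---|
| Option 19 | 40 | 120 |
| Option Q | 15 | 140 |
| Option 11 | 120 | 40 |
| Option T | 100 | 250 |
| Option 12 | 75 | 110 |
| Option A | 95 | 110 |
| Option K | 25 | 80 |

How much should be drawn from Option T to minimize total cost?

Cheapest first:
Option Q (15): use full 140 — 430 kWh to go.
Option K at 25: take all 80 kWh — 350 still needed.
Option 19 (40): use full 120 — 230 kWh to go.
Option 12 at 75: take all 110 kWh — 120 still needed.
Option A (95): use full 110 — 10 kWh to go.
Option T at 100: take 10 of its 250 — requirement met.
Option 11: unused.

10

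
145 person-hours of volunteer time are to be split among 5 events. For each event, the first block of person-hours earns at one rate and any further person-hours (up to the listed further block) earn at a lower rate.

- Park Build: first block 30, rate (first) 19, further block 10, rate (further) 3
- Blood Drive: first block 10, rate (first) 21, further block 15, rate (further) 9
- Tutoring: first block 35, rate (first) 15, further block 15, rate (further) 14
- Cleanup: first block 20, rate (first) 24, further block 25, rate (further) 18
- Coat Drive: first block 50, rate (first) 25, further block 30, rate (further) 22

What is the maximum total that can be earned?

Treat each block as its own option and order by rate: Coat Drive/first 25 > Cleanup/first 24 > Coat Drive/second 22 > Blood Drive/first 21 > Park Build/first 19 > Cleanup/second 18 > Tutoring/first 15 > Tutoring/second 14 > Blood Drive/second 9 > Park Build/second 3.
Fill Coat Drive first block (50 at 25) → 95 left.
Fill Cleanup first block (20 at 24) → 75 left.
Coat Drive second at 22: fill all 30 → 45 left.
Blood Drive/first (21): +10 → 35 left.
Park Build first at 19: fill all 30 → 5 left.
Cleanup/second: +5 of 25 at 18; pool empty.
Total = 25×50 + 24×20 + 22×30 + 21×10 + 19×30 + 18×5 = 3260.

3260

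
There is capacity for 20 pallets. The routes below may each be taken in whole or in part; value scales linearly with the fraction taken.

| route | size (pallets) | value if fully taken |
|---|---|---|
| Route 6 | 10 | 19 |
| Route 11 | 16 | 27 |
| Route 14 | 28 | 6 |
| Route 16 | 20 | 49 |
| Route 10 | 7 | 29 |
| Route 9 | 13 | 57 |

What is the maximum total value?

86

Rank by value-to-size ratio: Route 9 57/13≈4.38, Route 10 29/7≈4.14, Route 16 49/20≈2.45, Route 6 19/10≈1.9, Route 11 27/16≈1.69, Route 14 6/28≈0.214.
All 13 pallets of Route 9 fit (value 57) ; 7 remain.
All 7 pallets of Route 10 fit (value 29) ; 0 remain.
Total value = 86.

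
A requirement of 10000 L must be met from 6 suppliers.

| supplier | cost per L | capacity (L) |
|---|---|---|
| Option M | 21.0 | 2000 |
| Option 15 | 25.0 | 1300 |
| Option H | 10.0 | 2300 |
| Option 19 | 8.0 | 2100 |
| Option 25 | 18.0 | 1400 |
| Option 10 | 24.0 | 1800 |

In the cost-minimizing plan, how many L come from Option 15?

400

Use suppliers in increasing cost order.
Take 2100 from Option 19 at 8.0 — need 7900 more.
Take 2300 from Option H at 10.0 — need 5600 more.
Take 1400 from Option 25 at 18.0 — need 4200 more.
Option M (21.0): use full 2000 — 2200 L to go.
Option 10 at 24.0: take all 1800 L — 400 still needed.
Option 15 at 25.0: take 400 of its 1300 — requirement met.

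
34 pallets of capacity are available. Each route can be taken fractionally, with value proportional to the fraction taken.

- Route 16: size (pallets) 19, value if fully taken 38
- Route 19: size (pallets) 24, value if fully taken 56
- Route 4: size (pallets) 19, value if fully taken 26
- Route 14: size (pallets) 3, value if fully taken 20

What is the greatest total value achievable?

90

Rank by value-to-size ratio: Route 14 20/3≈6.67, Route 19 56/24≈2.33, Route 16 38/19≈2, Route 4 26/19≈1.37.
Route 14: take in full, 3 pallets for value 20 — 31 left.
All 24 pallets of Route 19 fit (value 56) — 7 remain.
7 pallets left: a 7/19 share of Route 16 gives 38×7/19 = 14.
Total value = 90.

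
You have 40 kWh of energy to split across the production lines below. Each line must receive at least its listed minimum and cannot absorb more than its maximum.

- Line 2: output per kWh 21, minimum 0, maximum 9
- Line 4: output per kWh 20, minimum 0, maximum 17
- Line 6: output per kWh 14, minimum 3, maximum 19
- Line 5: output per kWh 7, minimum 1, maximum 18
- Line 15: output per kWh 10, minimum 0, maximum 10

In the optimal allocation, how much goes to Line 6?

Meeting every minimum uses 0+0+3+1+0 = 4 kWh, leaving 36.
Highest output per kWh first: Line 2 21 > Line 4 20 > Line 6 14 > Line 15 10 > Line 5 7.
Give Line 2 9 more to hit its cap of 9 → 27 left.
Line 4 takes 17 more to reach its cap of 17 → 10 left.
Only 10 left; Line 6 takes them to reach 13.

13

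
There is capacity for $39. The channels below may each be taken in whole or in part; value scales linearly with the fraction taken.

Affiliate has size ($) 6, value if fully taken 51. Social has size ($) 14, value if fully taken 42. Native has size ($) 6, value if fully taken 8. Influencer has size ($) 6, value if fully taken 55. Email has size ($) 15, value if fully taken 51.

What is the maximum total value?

Sort by value density: Influencer 55/6≈9.17, Affiliate 51/6≈8.5, Email 51/15≈3.4, Social 42/14≈3, Native 8/6≈1.33.
Influencer: take in full, 6 $ for value 55 ; 33 left.
All 6 $ of Affiliate fit (value 51) ; 27 remain.
Take all of Email (15 $, value 51) ; 12 $ left.
Only 12 $ remain; take 12/14 of Social for value 42×12/14 = 36.
Total value = 193.

193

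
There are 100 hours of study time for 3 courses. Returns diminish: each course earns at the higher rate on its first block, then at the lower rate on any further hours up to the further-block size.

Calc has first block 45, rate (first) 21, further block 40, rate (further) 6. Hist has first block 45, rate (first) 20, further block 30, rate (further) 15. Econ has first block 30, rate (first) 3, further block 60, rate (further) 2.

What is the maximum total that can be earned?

1995

Treat each block as its own option and order by rate: Calc/tier1 21 > Hist/tier1 20 > Hist/tier2 15 > Calc/tier2 6 > Econ/tier1 3 > Econ/tier2 2.
Fill Calc tier1 block (45 at 21) ; 55 left.
Hist/tier1 (20): +45 ; 10 left.
10 remain; put them into Hist tier2 at 15.
Total = 21×45 + 20×45 + 15×10 = 1995.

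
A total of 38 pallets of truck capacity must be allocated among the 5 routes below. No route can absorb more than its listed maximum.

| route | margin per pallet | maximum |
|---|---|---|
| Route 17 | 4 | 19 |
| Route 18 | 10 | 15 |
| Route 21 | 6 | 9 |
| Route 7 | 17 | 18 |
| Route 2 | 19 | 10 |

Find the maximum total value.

Highest margin per pallet first: Route 2 19 > Route 7 17 > Route 18 10 > Route 21 6 > Route 17 4.
Route 2 takes 10 to reach its cap of 10 — 28 left.
Route 7: +18 to 18 (cap) — 10 left.
Route 18 has room for 15 but only 10 remain, so it gets 10.
Total = 10×10 + 17×18 + 19×10 = 596.

596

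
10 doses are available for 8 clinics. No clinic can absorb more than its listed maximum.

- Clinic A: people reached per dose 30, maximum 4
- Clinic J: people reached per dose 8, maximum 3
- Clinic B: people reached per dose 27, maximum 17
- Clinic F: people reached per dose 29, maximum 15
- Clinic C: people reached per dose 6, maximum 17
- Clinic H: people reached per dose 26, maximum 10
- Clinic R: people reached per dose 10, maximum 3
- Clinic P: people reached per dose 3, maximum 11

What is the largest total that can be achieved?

294

Order the clinics by people reached per dose: Clinic A 30 > Clinic F 29 > Clinic B 27 > Clinic H 26 > Clinic R 10 > Clinic J 8 > Clinic C 6 > Clinic P 3.
Clinic A takes 4 to reach its cap of 4 — 6 left.
Clinic F: +6 (room for 15) → 6. Pool exhausted.
Total = 30×4 + 29×6 = 294.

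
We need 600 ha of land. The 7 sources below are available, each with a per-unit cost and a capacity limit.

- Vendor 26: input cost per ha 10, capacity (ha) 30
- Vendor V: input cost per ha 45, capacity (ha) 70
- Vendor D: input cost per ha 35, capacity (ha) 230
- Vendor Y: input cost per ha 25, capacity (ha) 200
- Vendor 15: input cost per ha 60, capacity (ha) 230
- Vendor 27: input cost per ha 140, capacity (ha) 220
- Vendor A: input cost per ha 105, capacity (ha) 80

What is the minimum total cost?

20700

Cheapest first:
Vendor 26 at 10: take all 30 ha — 570 still needed.
Take 200 from Vendor Y at 25 — need 370 more.
Vendor D (35): use full 230 — 140 ha to go.
Vendor V (45): use full 70 — 70 ha to go.
Vendor 15 (60): take the remaining 70 — done.
Vendor A, Vendor 27: unused.
Cost = 30×10 + 200×25 + 230×35 + 70×45 + 70×60 = 20700.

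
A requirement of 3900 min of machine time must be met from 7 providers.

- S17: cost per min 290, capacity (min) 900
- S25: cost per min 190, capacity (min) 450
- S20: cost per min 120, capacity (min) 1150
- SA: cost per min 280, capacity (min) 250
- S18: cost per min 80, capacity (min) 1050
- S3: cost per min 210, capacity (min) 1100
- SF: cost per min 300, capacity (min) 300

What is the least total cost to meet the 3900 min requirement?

580500

Fill from the cheapest provider first.
S18 at 80: take all 1050 min — 2850 still needed.
Take 1150 from S20 at 120 — need 1700 more.
S25 at 190: take all 450 min — 1250 still needed.
Take 1100 from S3 at 210 — need 150 more.
SA at 280: take 150 of its 250 — requirement met.
S17, SF: unused.
Cost = 1050×80 + 1150×120 + 450×190 + 1100×210 + 150×280 = 580500.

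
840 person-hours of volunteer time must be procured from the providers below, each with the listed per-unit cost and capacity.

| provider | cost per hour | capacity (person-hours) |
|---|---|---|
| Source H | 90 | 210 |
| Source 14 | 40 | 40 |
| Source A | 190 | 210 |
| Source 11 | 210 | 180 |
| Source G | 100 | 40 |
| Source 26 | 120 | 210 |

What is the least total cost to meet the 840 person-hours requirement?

116900

Use providers in increasing cost order.
Take 40 from Source 14 at 40 — need 800 more.
Source H at 90: take all 210 person-hours — 590 still needed.
Source G at 100: take all 40 person-hours — 550 still needed.
Source 26 at 120: take all 210 person-hours — 340 still needed.
Source A at 190: take all 210 person-hours — 130 still needed.
Source 11 (210): take the remaining 130 — done.
Cost = 40×40 + 210×90 + 40×100 + 210×120 + 210×190 + 130×210 = 116900.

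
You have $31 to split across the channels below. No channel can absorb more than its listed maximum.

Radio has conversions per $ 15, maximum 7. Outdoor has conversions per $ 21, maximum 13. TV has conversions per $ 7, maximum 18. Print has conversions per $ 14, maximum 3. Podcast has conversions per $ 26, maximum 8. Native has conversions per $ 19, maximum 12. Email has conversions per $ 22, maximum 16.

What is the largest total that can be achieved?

707

Order the channels by conversions per $: Podcast 26 > Email 22 > Outdoor 21 > Native 19 > Radio 15 > Print 14 > TV 7.
Podcast takes 8 to reach its cap of 8 ; 23 left.
Email: +16 to 16 (cap) ; 7 left.
Outdoor has room for 13 but only 7 remain, so it gets 7.
Total = 21×7 + 26×8 + 22×16 = 707.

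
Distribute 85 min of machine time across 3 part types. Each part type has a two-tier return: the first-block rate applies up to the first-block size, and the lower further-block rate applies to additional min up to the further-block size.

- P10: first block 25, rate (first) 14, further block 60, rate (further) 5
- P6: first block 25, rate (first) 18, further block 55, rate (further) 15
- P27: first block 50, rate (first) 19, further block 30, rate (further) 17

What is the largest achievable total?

1570

Treat each block as its own option and order by rate: P27/tier1 19 > P6/tier1 18 > P27/tier2 17 > P6/tier2 15 > P10/tier1 14 > P10/tier2 5.
Fill P27 tier1 block (50 at 19) → 35 left.
Fill P6 tier1 block (25 at 18) → 10 left.
P27/tier2: +10 of 30 at 17; pool empty.
Total = 19×50 + 18×25 + 17×10 = 1570.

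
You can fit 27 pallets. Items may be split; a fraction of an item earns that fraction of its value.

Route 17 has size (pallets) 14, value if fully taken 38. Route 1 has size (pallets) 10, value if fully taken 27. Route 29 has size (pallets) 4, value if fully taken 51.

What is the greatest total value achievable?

113.3

Sort by value density: Route 29 51/4≈12.8, Route 17 38/14≈2.71, Route 1 27/10≈2.7.
Take all of Route 29 (4 pallets, value 51) — 23 pallets left.
All 14 pallets of Route 17 fit (value 38) — 9 remain.
Only 9 pallets remain; take 9/10 of Route 1 for value 27×9/10 = 24.3.
Total value = 113.3.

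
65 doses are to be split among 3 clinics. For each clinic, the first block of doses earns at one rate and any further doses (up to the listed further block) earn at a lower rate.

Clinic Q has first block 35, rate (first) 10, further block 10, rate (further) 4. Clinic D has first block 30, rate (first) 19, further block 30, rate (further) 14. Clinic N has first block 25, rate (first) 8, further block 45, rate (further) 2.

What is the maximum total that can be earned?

1040

Rank every tier by rate: Clinic D/T1 19 > Clinic D/T2 14 > Clinic Q/T1 10 > Clinic N/T1 8 > Clinic Q/T2 4 > Clinic N/T2 2.
Fill Clinic D T1 block (30 at 19) — 35 left.
Clinic D T2 at 14: fill all 30 — 5 left.
Clinic Q T1 at 10: only 5 left, fill 5.
Total = 19×30 + 14×30 + 10×5 = 1040.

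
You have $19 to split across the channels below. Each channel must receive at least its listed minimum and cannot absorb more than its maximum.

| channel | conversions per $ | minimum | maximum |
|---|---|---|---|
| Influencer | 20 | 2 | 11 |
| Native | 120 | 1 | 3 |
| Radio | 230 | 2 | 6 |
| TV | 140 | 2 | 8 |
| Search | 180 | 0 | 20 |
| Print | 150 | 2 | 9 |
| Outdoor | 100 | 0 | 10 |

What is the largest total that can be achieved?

Meeting every minimum uses 2+1+2+2+0+2+0 = 9 $, leaving 10.
Highest conversions per $ first: Radio 230 > Search 180 > Print 150 > TV 140 > Native 120 > Outdoor 100 > Influencer 20.
Give Radio 4 more to hit its cap of 6 → 6 left.
Search: +6 (room for 20) → 6. Pool exhausted.
Total = 20×2 + 120×1 + 230×6 + 140×2 + 180×6 + 150×2 = 3200.

3200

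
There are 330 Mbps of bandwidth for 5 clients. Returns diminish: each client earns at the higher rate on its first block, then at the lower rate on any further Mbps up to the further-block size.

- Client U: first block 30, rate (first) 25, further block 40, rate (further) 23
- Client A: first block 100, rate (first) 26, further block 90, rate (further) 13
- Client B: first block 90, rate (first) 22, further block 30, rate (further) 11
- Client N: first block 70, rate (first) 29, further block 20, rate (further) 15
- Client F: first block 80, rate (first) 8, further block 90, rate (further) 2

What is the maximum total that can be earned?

8280

Rank every tier by rate: Client N/T1 29 > Client A/T1 26 > Client U/T1 25 > Client U/T2 23 > Client B/T1 22 > Client N/T2 15 > Client A/T2 13 > Client B/T2 11 > Client F/T1 8 > Client F/T2 2.
Client N T1 at 29: fill all 70 ; 260 left.
Client A T1 at 26: fill all 100 ; 160 left.
Client U T1 at 25: fill all 30 ; 130 left.
Client U/T2 (23): +40 ; 90 left.
Fill Client B T1 block (90 at 22) ; 0 left.
Total = 29×70 + 26×100 + 25×30 + 23×40 + 22×90 = 8280.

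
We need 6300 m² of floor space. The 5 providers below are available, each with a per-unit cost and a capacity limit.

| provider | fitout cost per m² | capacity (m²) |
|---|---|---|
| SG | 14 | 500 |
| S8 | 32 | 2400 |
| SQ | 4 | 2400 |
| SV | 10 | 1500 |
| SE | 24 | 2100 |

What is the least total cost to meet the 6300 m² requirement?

Use providers in increasing cost order.
SQ (4): use full 2400 — 3900 m² to go.
Take 1500 from SV at 10 — need 2400 more.
Take 500 from SG at 14 — need 1900 more.
Take 1900 from SE at 24 to finish.
S8: unused.
Cost = 2400×4 + 1500×10 + 500×14 + 1900×24 = 77200.

77200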